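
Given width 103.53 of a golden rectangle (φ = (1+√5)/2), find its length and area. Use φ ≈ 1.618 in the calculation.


φ = (1 + √5) / 2 ≈ 1.618
Length = width × φ = 103.53 × 1.618 = 167.51154
≈ 167.51
Area = width × length = 103.53 × 167.51154 = 17342.4697362 ≈ 17342.47
= Length: 167.51, Area: 17342.47

Length: 167.51, Area: 17342.47


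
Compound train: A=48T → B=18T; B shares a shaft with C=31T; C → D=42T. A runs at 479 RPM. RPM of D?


Stage 1: RPM_B = RPM_A × t_A/t_B = 479 × 48/18 = 22992/18 ≈ 1277.33
B and C share a shaft → RPM_C = RPM_B
Stage 2: RPM_D = RPM_C × t_C/t_D = RPM_A × (t_A×t_C)/(t_B×t_D)
Overall ratio = (48×31)/(18×42) = 1488/756
RPM_D = 479 × 1488/756 = 712752/756
≈ 942.79 RPM

942.79 RPM


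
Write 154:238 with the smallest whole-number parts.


GCD(154, 238) = 14
154/14 : 238/14
= 11:17

11:17


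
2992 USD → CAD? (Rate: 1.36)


Amount × rate = 2992 × 1.36
= 4069.12 CAD

4069.12 CAD


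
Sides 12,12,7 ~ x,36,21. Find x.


Scale factor = 36/12 = 3
Missing side = 12 × 3
= 36.0

36.0


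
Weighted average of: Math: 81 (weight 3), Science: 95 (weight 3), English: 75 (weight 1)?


Numerator = 81×3 + 95×3 + 75×1
= 243 + 285 + 75
= 603
Total weight = 7
Weighted avg = 603/7
= 86.14

86.14


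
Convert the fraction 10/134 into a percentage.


Percentage = (part / whole) × 100
= (10 / 134) × 100
≈ 7.46%

7.46%


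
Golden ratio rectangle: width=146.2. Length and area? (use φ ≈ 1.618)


φ = (1 + √5) / 2 ≈ 1.618
Length = width × φ = 146.2 × 1.618 = 236.5516
≈ 236.55
Area = width × length = 146.2 × 236.5516 = 34583.84392 ≈ 34583.84
= Length: 236.55, Area: 34583.84

Length: 236.55, Area: 34583.84


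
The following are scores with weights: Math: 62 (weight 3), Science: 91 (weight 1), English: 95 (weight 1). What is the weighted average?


Numerator = 62×3 + 91×1 + 95×1
= 186 + 91 + 95
= 372
Total weight = 5
Weighted avg = 372/5
= 74.40

74.40


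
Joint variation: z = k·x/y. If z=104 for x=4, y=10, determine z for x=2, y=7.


z = k·x/y
Solve for k using the known point: k = z·y/x = 104×10/4 = 1040/4 = 260.0000
Now evaluate at x=2, y=7:
z = k × 2 / 7 = (1040 × 2) / (4 × 7) = 2080/28
≈ 74.2857

74.2857


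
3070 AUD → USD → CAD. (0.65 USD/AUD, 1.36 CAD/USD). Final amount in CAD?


Step 1: 3070 AUD × 0.65 = 1995.50 USD
Step 2: 1995.50 USD × 1.36 = 2713.88 CAD
Implied rate AUD→CAD = 0.65 × 1.36 = 0.8840
= 2713.88 CAD

2713.88 CAD


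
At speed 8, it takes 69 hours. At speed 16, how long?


Inverse proportion: x × y = constant
k = 8 × 69 = 552
y₂ = k / 16 = 552 / 16
= 34.50

34.50


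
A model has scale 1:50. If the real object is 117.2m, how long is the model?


Model size = real / scale
= 117.2 / 50
= 2.3440 m

2.3440 m


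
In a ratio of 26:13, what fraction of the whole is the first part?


Total parts = 26 + 13 = 39
First part: 26/39 = 2/3
= 2/3

2/3


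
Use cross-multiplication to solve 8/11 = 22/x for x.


Cross multiply: 8 × x = 11 × 22
8x = 242
x = 242 / 8
= 30.25

30.25


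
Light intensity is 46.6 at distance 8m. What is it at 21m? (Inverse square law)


I₁d₁² = I₂d₂²
I₂ = I₁ × (d₁/d₂)²
= 46.6 × (8/21)²
= 46.6 × 64/441
= 2982.4/441
≈ 6.7628

6.7628


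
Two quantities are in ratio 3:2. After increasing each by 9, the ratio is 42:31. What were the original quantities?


Let A = 3k, B = 2k.
(3k + 9) / (2k + 9) = 42/31
Cross-multiply: 31(3k + 9) = 42(2k + 9)
93k + 279 = 84k + 378
93k - 84k = 378 - 279
9k = 99
k = 99/9 = 11
A = 3×11 = 33, B = 2×11 = 22
= A = 33, B = 22

A = 33, B = 22


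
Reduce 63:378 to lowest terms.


GCD(63, 378) = 63
63/63 : 378/63
= 1:6

1:6


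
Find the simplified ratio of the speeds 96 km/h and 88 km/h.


Ratio = 96:88
GCD = 8
Simplified = 12:11
Time ratio (same distance) = 11:12
Speed ratio = 12:11

12:11


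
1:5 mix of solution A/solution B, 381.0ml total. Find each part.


Total parts = 1 + 5 = 6
solution A: 381.0 × 1/6 = 63.5ml
solution B: 381.0 × 5/6 = 317.5ml
= 63.5ml and 317.5ml

63.5ml and 317.5ml


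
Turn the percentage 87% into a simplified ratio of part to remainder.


87% means 87 parts out of 100; remainder = 13
Part : remainder = 87:13
GCD = 1
= 87:13

87:13


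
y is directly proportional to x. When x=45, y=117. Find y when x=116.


Direct proportion: y/x = constant
k = 117/45 = 2.6000
y₂ = k × 116 = 117 × 116 / 45 = 13572/45
= 301.60

301.60


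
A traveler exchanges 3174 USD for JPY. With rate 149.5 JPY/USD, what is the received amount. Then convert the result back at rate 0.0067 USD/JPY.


Amount × rate = 3174 × 149.5 = 474513.00 JPY
Round-trip: 474513.00 × 0.0067 = 3179.24 USD
= 474513.00 JPY, then 3179.24 USD

474513.00 JPY, then 3179.24 USD


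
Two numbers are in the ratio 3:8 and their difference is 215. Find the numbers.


Let A = 3k, B = 8k.
8k - 3k = 215
5k = 215 → k = 215/5 = 43
A = 3×43 = 129, B = 8×43 = 344
= A = 129, B = 344

A = 129, B = 344


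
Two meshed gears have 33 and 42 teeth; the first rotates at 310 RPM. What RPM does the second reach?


Gear ratio = 33:42 = 11:14
RPM_B = RPM_A × (teeth_A / teeth_B)
= 310 × (33/42)
= 243.6 RPM

243.6 RPM


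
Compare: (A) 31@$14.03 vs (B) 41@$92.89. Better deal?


Deal A: $14.03/31 = $0.4526/unit
Deal B: $92.89/41 = $2.2656/unit
A is cheaper per unit
= Deal A

Deal A


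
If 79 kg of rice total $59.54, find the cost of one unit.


Unit rate = total / quantity
= 59.54 / 79
= $0.75 per unit

$0.75 per unit


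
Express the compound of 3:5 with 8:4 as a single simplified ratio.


Compound ratio = (3×8) : (5×4)
= 24:20
GCD = 4
= 6:5

6:5


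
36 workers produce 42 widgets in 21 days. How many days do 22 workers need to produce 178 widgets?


Days ∝ work / workers, so d₂ = d₁ × (m₁/m₂) × (w₂/w₁)
Workers factor (inverse): 36/22 ≈ 1.6364
Work factor (direct): 178/42 ≈ 4.2381
d₂ = 21 × 36/22 × 178/42 = (21 × 36 × 178) / (22 × 42) = 134568/924
≈ 145.64 days

145.64 days


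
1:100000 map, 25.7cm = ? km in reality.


Real distance = map distance × scale
= 25.7cm × 100000
= 2570000 cm = 25700.0 m
= 25.700 km

25.700 km


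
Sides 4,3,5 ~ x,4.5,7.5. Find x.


Scale factor = 4.5/3 = 1.5
Missing side = 4 × 1.5
= 6.0

6.0


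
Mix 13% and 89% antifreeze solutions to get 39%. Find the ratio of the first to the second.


Let x parts of 13% mix with y parts of 89%.
13x + 89y = 39(x + y)
13x + 89y = 39x + 39y
x(13 - 39) = y(39 - 89)
x/y = (89 - 39)/(39 - 13) = 50/26
Simplify: 25:13
= 25:13

25:13


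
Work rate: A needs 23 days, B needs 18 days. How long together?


Rate of A = 1/23 per day
Rate of B = 1/18 per day
Combined rate = 1/23 + 1/18 = 41/414 ≈ 0.0990 per day
Days = 1 / combined rate = 414/41
≈ 10.10 days

10.10 days


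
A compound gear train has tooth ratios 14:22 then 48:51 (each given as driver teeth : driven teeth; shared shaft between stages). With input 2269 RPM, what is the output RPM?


Stage 1: RPM_B = RPM_A × t_A/t_B = 2269 × 14/22 = 31766/22 ≈ 1443.91
B and C share a shaft → RPM_C = RPM_B
Stage 2: RPM_D = RPM_C × t_C/t_D = RPM_A × (t_A×t_C)/(t_B×t_D)
Overall ratio = (14×48)/(22×51) = 672/1122
RPM_D = 2269 × 672/1122 = 1524768/1122
≈ 1358.97 RPM

1358.97 RPM


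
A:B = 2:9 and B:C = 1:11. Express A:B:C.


Match B: multiply A:B by 1 → 2:9
Multiply B:C by 9 → 9:99
Combined: 2:9:99
GCD = 1
= 2:9:99

2:9:99


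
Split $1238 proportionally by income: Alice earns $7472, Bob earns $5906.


Total income = 7472 + 5906 = $13378
Alice: $1238 × 7472/13378 = $691.46
Bob: $1238 × 5906/13378 = $546.54
= Alice: $691.46, Bob: $546.54

Alice: $691.46, Bob: $546.54


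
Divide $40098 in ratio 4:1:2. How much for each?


Total parts = 4 + 1 + 2 = 7
Part 1: 40098 × 4/7 = 22913.14
Part 2: 40098 × 1/7 = 5728.29
Part 3: 40098 × 2/7 = 11456.57
= Part 1: $22913.14, Part 2: $5728.29, Part 3: $11456.57

Part 1: $22913.14, Part 2: $5728.29, Part 3: $11456.57


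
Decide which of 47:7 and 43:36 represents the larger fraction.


47/7 = 6.7143
43/36 = 1.1944
6.7143 > 1.1944, so 47:7 is greater
= 47:7

47:7


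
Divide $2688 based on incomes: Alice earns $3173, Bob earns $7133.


Total income = 3173 + 7133 = $10306
Alice: $2688 × 3173/10306 = $827.58
Bob: $2688 × 7133/10306 = $1860.42
= Alice: $827.58, Bob: $1860.42

Alice: $827.58, Bob: $1860.42


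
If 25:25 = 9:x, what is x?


Cross multiply: 25 × x = 25 × 9
25x = 225
x = 225 / 25
= 9.00

9.00


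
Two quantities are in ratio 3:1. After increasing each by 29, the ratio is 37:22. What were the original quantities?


Let A = 3k, B = 1k.
(3k + 29) / (1k + 29) = 37/22
Cross-multiply: 22(3k + 29) = 37(1k + 29)
66k + 638 = 37k + 1073
66k - 37k = 1073 - 638
29k = 435
k = 435/29 = 15
A = 3×15 = 45, B = 1×15 = 15
= A = 45, B = 15

A = 45, B = 15


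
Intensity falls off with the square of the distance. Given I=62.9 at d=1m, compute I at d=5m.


I₁d₁² = I₂d₂²
I₂ = I₁ × (d₁/d₂)²
= 62.9 × (1/5)²
= 62.9 × 1/25
= 62.9/25
= 2.5160

2.5160


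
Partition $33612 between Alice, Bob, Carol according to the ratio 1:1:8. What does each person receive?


Total parts = 1 + 1 + 8 = 10
Alice: 33612 × 1/10 = 3361.20
Bob: 33612 × 1/10 = 3361.20
Carol: 33612 × 8/10 = 26889.60
= Alice: $3361.20, Bob: $3361.20, Carol: $26889.60

Alice: $3361.20, Bob: $3361.20, Carol: $26889.60


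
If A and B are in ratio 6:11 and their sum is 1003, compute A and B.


Let A = 6k, B = 11k.
6k + 11k = 1003
17k = 1003 → k = 1003/17 = 59
A = 6×59 = 354, B = 11×59 = 649
= A = 354, B = 649

A = 354, B = 649


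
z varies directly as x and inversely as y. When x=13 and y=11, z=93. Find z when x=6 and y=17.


z = k·x/y
Solve for k using the known point: k = z·y/x = 93×11/13 = 1023/13 ≈ 78.6923
Now evaluate at x=6, y=17:
z = k × 6 / 17 = (1023 × 6) / (13 × 17) = 6138/221
≈ 27.7738

27.7738


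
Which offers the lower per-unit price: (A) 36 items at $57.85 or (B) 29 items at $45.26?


Deal A: $57.85/36 = $1.6069/unit
Deal B: $45.26/29 = $1.5607/unit
B is cheaper per unit
= Deal B

Deal B


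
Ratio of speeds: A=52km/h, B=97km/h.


Ratio = 52:97
GCD = 1
Simplified = 52:97
Time ratio (same distance) = 97:52
Speed ratio = 52:97

52:97


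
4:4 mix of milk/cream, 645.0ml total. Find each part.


Total parts = 4 + 4 = 8
milk: 645.0 × 4/8 = 322.5ml
cream: 645.0 × 4/8 = 322.5ml
= 322.5ml and 322.5ml

322.5ml and 322.5ml


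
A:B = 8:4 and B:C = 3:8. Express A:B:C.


Match B: multiply A:B by 3 → 24:12
Multiply B:C by 4 → 12:32
Combined: 24:12:32
GCD = 4
= 6:3:8

6:3:8


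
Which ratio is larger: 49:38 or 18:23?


49/38 = 1.2895
18/23 = 0.7826
1.2895 > 0.7826, so 49:38 is greater
= 49:38

49:38


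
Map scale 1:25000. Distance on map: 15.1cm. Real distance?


Real distance = map distance × scale
= 15.1cm × 25000
= 377500 cm = 3775.0 m
= 3.775 km

3.775 km


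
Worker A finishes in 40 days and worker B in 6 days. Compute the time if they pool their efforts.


Rate of A = 1/40 per day
Rate of B = 1/6 per day
Combined rate = 1/40 + 1/6 = 46/240 ≈ 0.1917 per day
Days = 1 / combined rate = 240/46
≈ 5.22 days

5.22 days


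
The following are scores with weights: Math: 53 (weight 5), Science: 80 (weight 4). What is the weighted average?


Numerator = 53×5 + 80×4
= 265 + 320
= 585
Total weight = 9
Weighted avg = 585/9
= 65.00

65.00


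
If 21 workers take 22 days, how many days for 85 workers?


Inverse proportion: x × y = constant
k = 21 × 22 = 462
y₂ = k / 85 = 462 / 85
= 5.44

5.44


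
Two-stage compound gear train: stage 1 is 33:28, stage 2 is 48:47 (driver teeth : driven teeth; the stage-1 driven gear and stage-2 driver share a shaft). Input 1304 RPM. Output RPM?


Stage 1: RPM_B = RPM_A × t_A/t_B = 1304 × 33/28 = 43032/28 ≈ 1536.86
B and C share a shaft → RPM_C = RPM_B
Stage 2: RPM_D = RPM_C × t_C/t_D = RPM_A × (t_A×t_C)/(t_B×t_D)
Overall ratio = (33×48)/(28×47) = 1584/1316
RPM_D = 1304 × 1584/1316 = 2065536/1316
≈ 1569.56 RPM

1569.56 RPM


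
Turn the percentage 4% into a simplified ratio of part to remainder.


4% means 4 parts out of 100; remainder = 96
Part : remainder = 4:96
GCD = 4
= 1:24

1:24


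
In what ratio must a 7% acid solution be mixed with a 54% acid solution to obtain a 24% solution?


Let x parts of 7% mix with y parts of 54%.
7x + 54y = 24(x + y)
7x + 54y = 24x + 24y
x(7 - 24) = y(24 - 54)
x/y = (54 - 24)/(24 - 7) = 30/17
Simplify: 30:17
= 30:17

30:17


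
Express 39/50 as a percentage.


Percentage = (part / whole) × 100
= (39 / 50) × 100
= 78.00%

78.00%


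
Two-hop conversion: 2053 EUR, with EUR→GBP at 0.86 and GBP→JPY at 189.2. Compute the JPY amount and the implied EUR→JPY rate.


Step 1: 2053 EUR × 0.86 = 1765.58 GBP
Step 2: 1765.58 GBP × 189.2 = 334047.74 JPY
Implied rate EUR→JPY = 0.86 × 189.2 = 162.7120
= 334047.74 JPY; implied rate 162.7120 JPY/EUR

334047.74 JPY; implied rate 162.7120 JPY/EUR


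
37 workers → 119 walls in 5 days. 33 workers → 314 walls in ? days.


Days ∝ work / workers, so d₂ = d₁ × (m₁/m₂) × (w₂/w₁)
Workers factor (inverse): 37/33 ≈ 1.1212
Work factor (direct): 314/119 ≈ 2.6387
d₂ = 5 × 37/33 × 314/119 = (5 × 37 × 314) / (33 × 119) = 58090/3927
≈ 14.79 days

14.79 days


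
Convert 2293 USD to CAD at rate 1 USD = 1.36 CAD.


Amount × rate = 2293 × 1.36
= 3118.48 CAD

3118.48 CAD


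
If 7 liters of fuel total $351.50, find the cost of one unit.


Unit rate = total / quantity
= 351.50 / 7
= $50.21 per unit

$50.21 per unit


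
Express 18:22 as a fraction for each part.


Total parts = 18 + 22 = 40
First part: 18/40 = 9/20
Second part: 22/40 = 11/20
= 9/20 and 11/20

9/20 and 11/20


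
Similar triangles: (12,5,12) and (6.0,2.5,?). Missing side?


Scale factor = 6.0/12 = 0.5
Missing side = 12 × 0.5
= 6.0

6.0


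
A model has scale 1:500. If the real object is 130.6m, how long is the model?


Model size = real / scale
= 130.6 / 500
= 0.2612 m

0.2612 m


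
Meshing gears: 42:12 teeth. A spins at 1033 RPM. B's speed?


Gear ratio = 42:12 = 7:2
RPM_B = RPM_A × (teeth_A / teeth_B)
= 1033 × (42/12)
= 3615.5 RPM

3615.5 RPM


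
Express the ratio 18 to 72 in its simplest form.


GCD(18, 72) = 18
18/18 : 72/18
= 1:4

1:4


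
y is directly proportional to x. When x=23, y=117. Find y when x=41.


Direct proportion: y/x = constant
k = 117/23 ≈ 5.0870
y₂ = k × 41 = 117 × 41 / 23 = 4797/23
≈ 208.57

208.57


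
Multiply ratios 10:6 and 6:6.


Compound ratio = (10×6) : (6×6)
= 60:36
GCD = 12
= 5:3

5:3


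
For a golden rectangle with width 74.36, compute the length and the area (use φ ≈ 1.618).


φ = (1 + √5) / 2 ≈ 1.618
Length = width × φ = 74.36 × 1.618 = 120.31448
≈ 120.31
Area = width × length = 74.36 × 120.31448 = 8946.5847328 ≈ 8946.58
= Length: 120.31, Area: 8946.58

Length: 120.31, Area: 8946.58


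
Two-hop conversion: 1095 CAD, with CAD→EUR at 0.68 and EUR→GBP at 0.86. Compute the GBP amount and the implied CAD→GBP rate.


Step 1: 1095 CAD × 0.68 = 744.60 EUR
Step 2: 744.60 EUR × 0.86 = 640.36 GBP
Implied rate CAD→GBP = 0.68 × 0.86 = 0.5848
= 640.36 GBP; implied rate 0.5848 GBP/CAD

640.36 GBP; implied rate 0.5848 GBP/CAD


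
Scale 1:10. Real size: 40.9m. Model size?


Model size = real / scale
= 40.9 / 10
= 4.0900 m

4.0900 m


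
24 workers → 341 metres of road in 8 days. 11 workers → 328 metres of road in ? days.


Days ∝ work / workers, so d₂ = d₁ × (m₁/m₂) × (w₂/w₁)
Workers factor (inverse): 24/11 ≈ 2.1818
Work factor (direct): 328/341 ≈ 0.9619
d₂ = 8 × 24/11 × 328/341 = (8 × 24 × 328) / (11 × 341) = 62976/3751
≈ 16.79 days

16.79 days


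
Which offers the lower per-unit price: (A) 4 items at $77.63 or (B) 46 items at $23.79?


Deal A: $77.63/4 = $19.4075/unit
Deal B: $23.79/46 = $0.5172/unit
B is cheaper per unit
= Deal B

Deal B


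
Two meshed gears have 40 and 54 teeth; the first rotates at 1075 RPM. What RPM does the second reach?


Gear ratio = 40:54 = 20:27
RPM_B = RPM_A × (teeth_A / teeth_B)
= 1075 × (40/54)
= 796.3 RPM

796.3 RPM


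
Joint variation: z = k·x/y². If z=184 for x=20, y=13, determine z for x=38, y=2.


z = k·x/y²
Solve for k using the known point: k = z·y²/x = 184×169/20 = 31096/20 = 1554.8000
Now evaluate at x=38, y=2:
z = k × 38 / 4 = (31096 × 38) / (20 × 4) = 1181648/80
= 14770.6000

14770.6000


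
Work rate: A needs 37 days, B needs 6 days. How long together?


Rate of A = 1/37 per day
Rate of B = 1/6 per day
Combined rate = 1/37 + 1/6 = 43/222 ≈ 0.1937 per day
Days = 1 / combined rate = 222/43
≈ 5.16 days

5.16 days


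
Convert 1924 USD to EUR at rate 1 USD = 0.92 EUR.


Amount × rate = 1924 × 0.92
= 1770.08 EUR

1770.08 EUR


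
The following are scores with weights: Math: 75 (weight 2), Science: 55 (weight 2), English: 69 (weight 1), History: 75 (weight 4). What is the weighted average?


Numerator = 75×2 + 55×2 + 69×1 + 75×4
= 150 + 110 + 69 + 300
= 629
Total weight = 9
Weighted avg = 629/9
= 69.89

69.89


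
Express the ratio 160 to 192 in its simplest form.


GCD(160, 192) = 32
160/32 : 192/32
= 5:6

5:6


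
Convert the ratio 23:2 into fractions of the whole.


Total parts = 23 + 2 = 25
First part: 23/25 = 23/25
Second part: 2/25 = 2/25
= 23/25 and 2/25

23/25 and 2/25


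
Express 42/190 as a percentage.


Percentage = (part / whole) × 100
= (42 / 190) × 100
≈ 22.11%

22.11%


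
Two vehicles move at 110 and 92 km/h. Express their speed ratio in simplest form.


Ratio = 110:92
GCD = 2
Simplified = 55:46
Time ratio (same distance) = 46:55
Speed ratio = 55:46

55:46


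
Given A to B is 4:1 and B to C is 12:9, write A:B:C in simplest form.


Match B: multiply A:B by 12 → 48:12
Multiply B:C by 1 → 12:9
Combined: 48:12:9
GCD = 3
= 16:4:3

16:4:3


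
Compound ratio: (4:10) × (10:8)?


Compound ratio = (4×10) : (10×8)
= 40:80
GCD = 40
= 1:2

1:2


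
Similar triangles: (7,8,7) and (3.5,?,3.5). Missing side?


Scale factor = 3.5/7 = 0.5
Missing side = 8 × 0.5
= 4.0

4.0


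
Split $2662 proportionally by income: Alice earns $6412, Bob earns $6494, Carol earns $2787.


Total income = 6412 + 6494 + 2787 = $15693
Alice: $2662 × 6412/15693 = $1087.67
Bob: $2662 × 6494/15693 = $1101.58
Carol: $2662 × 2787/15693 = $472.76
= Alice: $1087.67, Bob: $1101.58, Carol: $472.76

Alice: $1087.67, Bob: $1101.58, Carol: $472.76


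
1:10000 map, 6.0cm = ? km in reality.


Real distance = map distance × scale
= 6.0cm × 10000
= 60000 cm = 600.0 m
= 0.600 km

0.600 km


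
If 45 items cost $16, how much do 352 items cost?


Direct proportion: y/x = constant
k = 16/45 ≈ 0.3556
y₂ = k × 352 = 16 × 352 / 45 = 5632/45
≈ 125.16

125.16


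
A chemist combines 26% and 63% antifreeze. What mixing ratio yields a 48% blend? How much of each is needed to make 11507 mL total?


Let x parts of 26% mix with y parts of 63%.
26x + 63y = 48(x + y)
26x + 63y = 48x + 48y
x(26 - 48) = y(48 - 63)
x/y = (63 - 48)/(48 - 26) = 15/22
Simplify: 15:22
Total parts = 37; one part = 11507/37 = 311.00 mL
26% solution: 15×311.00 = 4665.00 mL
63% solution: 22×311.00 = 6842.00 mL
= ratio 15:22; 4665.00 mL and 6842.00 mL

ratio 15:22; 4665.00 mL and 6842.00 mL


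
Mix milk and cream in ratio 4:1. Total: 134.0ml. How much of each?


Total parts = 4 + 1 = 5
milk: 134.0 × 4/5 = 107.2ml
cream: 134.0 × 1/5 = 26.8ml
= 107.2ml and 26.8ml

107.2ml and 26.8ml


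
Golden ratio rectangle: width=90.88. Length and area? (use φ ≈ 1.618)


φ = (1 + √5) / 2 ≈ 1.618
Length = width × φ = 90.88 × 1.618 = 147.04384
≈ 147.04
Area = width × length = 90.88 × 147.04384 = 13363.3441792 ≈ 13363.34
= Length: 147.04, Area: 13363.34

Length: 147.04, Area: 13363.34


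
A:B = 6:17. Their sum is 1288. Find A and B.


Let A = 6k, B = 17k.
6k + 17k = 1288
23k = 1288 → k = 1288/23 = 56
A = 6×56 = 336, B = 17×56 = 952
= A = 336, B = 952

A = 336, B = 952


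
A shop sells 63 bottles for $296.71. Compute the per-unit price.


Unit rate = total / quantity
= 296.71 / 63
= $4.71 per unit

$4.71 per unit


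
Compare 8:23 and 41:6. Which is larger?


8/23 = 0.3478
41/6 = 6.8333
0.3478 < 6.8333, so 8:23 is less
= 41:6

41:6


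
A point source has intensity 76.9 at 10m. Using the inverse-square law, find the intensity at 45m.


I₁d₁² = I₂d₂²
I₂ = I₁ × (d₁/d₂)²
= 76.9 × (10/45)²
= 76.9 × 100/2025
= 7690/2025
≈ 3.7975

3.7975


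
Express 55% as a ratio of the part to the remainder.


55% means 55 parts out of 100; remainder = 45
Part : remainder = 55:45
GCD = 5
= 11:9

11:9


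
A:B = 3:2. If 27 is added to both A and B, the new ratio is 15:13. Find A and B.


Let A = 3k, B = 2k.
(3k + 27) / (2k + 27) = 15/13
Cross-multiply: 13(3k + 27) = 15(2k + 27)
39k + 351 = 30k + 405
39k - 30k = 405 - 351
9k = 54
k = 54/9 = 6
A = 3×6 = 18, B = 2×6 = 12
= A = 18, B = 12

A = 18, B = 12


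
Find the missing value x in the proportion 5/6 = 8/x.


Cross multiply: 5 × x = 6 × 8
5x = 48
x = 48 / 5
= 9.60

9.60


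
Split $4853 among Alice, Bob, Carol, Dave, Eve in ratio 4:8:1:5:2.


Total parts = 4 + 8 + 1 + 5 + 2 = 20
Alice: 4853 × 4/20 = 970.60
Bob: 4853 × 8/20 = 1941.20
Carol: 4853 × 1/20 = 242.65
Dave: 4853 × 5/20 = 1213.25
Eve: 4853 × 2/20 = 485.30
= Alice: $970.60, Bob: $1941.20, Carol: $242.65, Dave: $1213.25, Eve: $485.30

Alice: $970.60, Bob: $1941.20, Carol: $242.65, Dave: $1213.25, Eve: $485.30


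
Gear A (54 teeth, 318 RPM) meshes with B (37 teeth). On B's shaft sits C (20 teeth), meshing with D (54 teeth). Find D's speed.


Stage 1: RPM_B = RPM_A × t_A/t_B = 318 × 54/37 = 17172/37 ≈ 464.11
B and C share a shaft → RPM_C = RPM_B
Stage 2: RPM_D = RPM_C × t_C/t_D = RPM_A × (t_A×t_C)/(t_B×t_D)
Overall ratio = (54×20)/(37×54) = 1080/1998
RPM_D = 318 × 1080/1998 = 343440/1998
≈ 171.89 RPM

171.89 RPM


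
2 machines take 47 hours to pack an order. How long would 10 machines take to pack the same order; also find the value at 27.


Inverse proportion: x × y = constant
k = 2 × 47 = 94
At x=10: k/10 = 9.40
At x=27: k/27 = 3.48
= 9.40 and 3.48

9.40 and 3.48


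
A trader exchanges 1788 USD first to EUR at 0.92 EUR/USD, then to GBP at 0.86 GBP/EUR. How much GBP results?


Step 1: 1788 USD × 0.92 = 1644.96 EUR
Step 2: 1644.96 EUR × 0.86 = 1414.67 GBP
Implied rate USD→GBP = 0.92 × 0.86 = 0.7912
= 1414.67 GBP

1414.67 GBP


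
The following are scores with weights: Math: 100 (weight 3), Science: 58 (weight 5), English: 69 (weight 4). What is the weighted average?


Numerator = 100×3 + 58×5 + 69×4
= 300 + 290 + 276
= 866
Total weight = 12
Weighted avg = 866/12
= 72.17

72.17


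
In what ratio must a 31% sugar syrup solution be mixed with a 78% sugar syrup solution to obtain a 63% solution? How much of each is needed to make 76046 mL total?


Let x parts of 31% mix with y parts of 78%.
31x + 78y = 63(x + y)
31x + 78y = 63x + 63y
x(31 - 63) = y(63 - 78)
x/y = (78 - 63)/(63 - 31) = 15/32
Simplify: 15:32
Total parts = 47; one part = 76046/47 = 1618.00 mL
31% solution: 15×1618.00 = 24270.00 mL
78% solution: 32×1618.00 = 51776.00 mL
= ratio 15:32; 24270.00 mL and 51776.00 mL

ratio 15:32; 24270.00 mL and 51776.00 mL


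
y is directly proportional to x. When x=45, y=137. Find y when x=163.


Direct proportion: y/x = constant
k = 137/45 ≈ 3.0444
y₂ = k × 163 = 137 × 163 / 45 = 22331/45
≈ 496.24

496.24


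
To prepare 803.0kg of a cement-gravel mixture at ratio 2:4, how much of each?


Total parts = 2 + 4 = 6
cement: 803.0 × 2/6 = 267.7kg
gravel: 803.0 × 4/6 = 535.3kg
= 267.7kg and 535.3kg

267.7kg and 535.3kg


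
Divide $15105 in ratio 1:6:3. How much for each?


Total parts = 1 + 6 + 3 = 10
Part 1: 15105 × 1/10 = 1510.50
Part 2: 15105 × 6/10 = 9063.00
Part 3: 15105 × 3/10 = 4531.50
= Part 1: $1510.50, Part 2: $9063.00, Part 3: $4531.50

Part 1: $1510.50, Part 2: $9063.00, Part 3: $4531.50


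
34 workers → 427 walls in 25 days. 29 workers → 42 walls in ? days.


Days ∝ work / workers, so d₂ = d₁ × (m₁/m₂) × (w₂/w₁)
Workers factor (inverse): 34/29 ≈ 1.1724
Work factor (direct): 42/427 ≈ 0.0984
d₂ = 25 × 34/29 × 42/427 = (25 × 34 × 42) / (29 × 427) = 35700/12383
≈ 2.88 days

2.88 days


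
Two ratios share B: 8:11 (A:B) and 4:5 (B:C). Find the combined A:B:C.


Match B: multiply A:B by 4 → 32:44
Multiply B:C by 11 → 44:55
Combined: 32:44:55
GCD = 1
= 32:44:55

32:44:55


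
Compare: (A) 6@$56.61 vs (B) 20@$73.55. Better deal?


Deal A: $56.61/6 = $9.4350/unit
Deal B: $73.55/20 = $3.6775/unit
B is cheaper per unit
= Deal B

Deal B


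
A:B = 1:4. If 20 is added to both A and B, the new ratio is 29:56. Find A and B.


Let A = 1k, B = 4k.
(1k + 20) / (4k + 20) = 29/56
Cross-multiply: 56(1k + 20) = 29(4k + 20)
56k + 1120 = 116k + 580
56k - 116k = 580 - 1120
-60k = -540
k = -540/-60 = 9
A = 1×9 = 9, B = 4×9 = 36
= A = 9, B = 36

A = 9, B = 36


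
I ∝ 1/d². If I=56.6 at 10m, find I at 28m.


I₁d₁² = I₂d₂²
I₂ = I₁ × (d₁/d₂)²
= 56.6 × (10/28)²
= 56.6 × 100/784
= 5660/784
≈ 7.2194

7.2194


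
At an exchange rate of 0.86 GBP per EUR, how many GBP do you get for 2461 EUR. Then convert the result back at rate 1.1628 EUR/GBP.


Amount × rate = 2461 × 0.86 = 2116.46 GBP
Round-trip: 2116.46 × 1.1628 = 2461.02 EUR
= 2116.46 GBP, then 2461.02 EUR

2116.46 GBP, then 2461.02 EUR


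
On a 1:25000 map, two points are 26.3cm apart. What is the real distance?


Real distance = map distance × scale
= 26.3cm × 25000
= 657500 cm = 6575.0 m
= 6.575 km

6.575 km


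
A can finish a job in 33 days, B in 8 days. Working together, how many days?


Rate of A = 1/33 per day
Rate of B = 1/8 per day
Combined rate = 1/33 + 1/8 = 41/264 ≈ 0.1553 per day
Days = 1 / combined rate = 264/41
≈ 6.44 days

6.44 days


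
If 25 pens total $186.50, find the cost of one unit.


Unit rate = total / quantity
= 186.50 / 25
= $7.46 per unit

$7.46 per unit


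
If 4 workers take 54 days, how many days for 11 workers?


Inverse proportion: x × y = constant
k = 4 × 54 = 216
y₂ = k / 11 = 216 / 11
= 19.64

19.64


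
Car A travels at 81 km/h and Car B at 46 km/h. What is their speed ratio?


Ratio = 81:46
GCD = 1
Simplified = 81:46
Time ratio (same distance) = 46:81
Speed ratio = 81:46

81:46


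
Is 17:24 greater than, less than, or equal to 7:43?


17/24 = 0.7083
7/43 = 0.1628
0.7083 > 0.1628, so 17:24 is greater
= greater than

greater than


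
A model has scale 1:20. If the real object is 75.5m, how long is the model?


Model size = real / scale
= 75.5 / 20
= 3.7750 m

3.7750 m


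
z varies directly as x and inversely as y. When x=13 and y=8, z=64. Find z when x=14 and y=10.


z = k·x/y
Solve for k using the known point: k = z·y/x = 64×8/13 = 512/13 ≈ 39.3846
Now evaluate at x=14, y=10:
z = k × 14 / 10 = (512 × 14) / (13 × 10) = 7168/130
≈ 55.1385

55.1385


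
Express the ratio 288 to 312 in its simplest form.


GCD(288, 312) = 24
288/24 : 312/24
= 12:13

12:13


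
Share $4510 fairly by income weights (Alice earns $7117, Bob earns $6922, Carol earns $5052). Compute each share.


Total income = 7117 + 6922 + 5052 = $19091
Alice: $4510 × 7117/19091 = $1681.30
Bob: $4510 × 6922/19091 = $1635.23
Carol: $4510 × 5052/19091 = $1193.47
= Alice: $1681.30, Bob: $1635.23, Carol: $1193.47

Alice: $1681.30, Bob: $1635.23, Carol: $1193.47


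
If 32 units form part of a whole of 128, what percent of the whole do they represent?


Percentage = (part / whole) × 100
= (32 / 128) × 100
= 25.00%

25.00%


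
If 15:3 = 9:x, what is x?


Cross multiply: 15 × x = 3 × 9
15x = 27
x = 27 / 15
= 1.80

1.80


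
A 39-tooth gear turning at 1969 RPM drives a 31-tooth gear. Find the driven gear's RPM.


Gear ratio = 39:31 = 39:31
RPM_B = RPM_A × (teeth_A / teeth_B)
= 1969 × (39/31)
= 2477.1 RPM

2477.1 RPM


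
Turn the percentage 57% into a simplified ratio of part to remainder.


57% means 57 parts out of 100; remainder = 43
Part : remainder = 57:43
GCD = 1
= 57:43

57:43


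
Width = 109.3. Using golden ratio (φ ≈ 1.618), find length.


φ = (1 + √5) / 2 ≈ 1.618
Length = width × φ = 109.3 × 1.618 = 176.8474
≈ 176.85

176.85


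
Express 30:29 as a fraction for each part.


Total parts = 30 + 29 = 59
First part: 30/59 = 30/59
Second part: 29/59 = 29/59
= 30/59 and 29/59

30/59 and 29/59


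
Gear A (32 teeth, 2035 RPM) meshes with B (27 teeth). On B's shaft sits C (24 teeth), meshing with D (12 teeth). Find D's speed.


Stage 1: RPM_B = RPM_A × t_A/t_B = 2035 × 32/27 = 65120/27 ≈ 2411.85
B and C share a shaft → RPM_C = RPM_B
Stage 2: RPM_D = RPM_C × t_C/t_D = RPM_A × (t_A×t_C)/(t_B×t_D)
Overall ratio = (32×24)/(27×12) = 768/324
RPM_D = 2035 × 768/324 = 1562880/324
≈ 4823.70 RPM

4823.70 RPM


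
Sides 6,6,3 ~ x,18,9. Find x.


Scale factor = 18/6 = 3
Missing side = 6 × 3
= 18.0

18.0


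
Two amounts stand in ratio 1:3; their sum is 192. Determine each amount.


Let A = 1k, B = 3k.
1k + 3k = 192
4k = 192 → k = 192/4 = 48
A = 1×48 = 48, B = 3×48 = 144
= A = 48, B = 144

A = 48, B = 144


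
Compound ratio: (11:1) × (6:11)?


Compound ratio = (11×6) : (1×11)
= 66:11
GCD = 11
= 6:1

6:1


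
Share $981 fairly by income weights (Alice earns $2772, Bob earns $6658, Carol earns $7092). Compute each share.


Total income = 2772 + 6658 + 7092 = $16522
Alice: $981 × 2772/16522 = $164.59
Bob: $981 × 6658/16522 = $395.32
Carol: $981 × 7092/16522 = $421.09
= Alice: $164.59, Bob: $395.32, Carol: $421.09

Alice: $164.59, Bob: $395.32, Carol: $421.09


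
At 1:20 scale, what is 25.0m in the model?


Model size = real / scale
= 25.0 / 20
= 1.2500 m

1.2500 m


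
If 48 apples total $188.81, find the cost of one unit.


Unit rate = total / quantity
= 188.81 / 48
= $3.93 per unit

$3.93 per unit


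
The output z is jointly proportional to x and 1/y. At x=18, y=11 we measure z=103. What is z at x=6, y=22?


z = k·x/y
Solve for k using the known point: k = z·y/x = 103×11/18 = 1133/18 ≈ 62.9444
Now evaluate at x=6, y=22:
z = k × 6 / 22 = (1133 × 6) / (18 × 22) = 6798/396
≈ 17.1667

17.1667


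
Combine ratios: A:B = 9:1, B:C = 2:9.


Match B: multiply A:B by 2 → 18:2
Multiply B:C by 1 → 2:9
Combined: 18:2:9
GCD = 1
= 18:2:9

18:2:9


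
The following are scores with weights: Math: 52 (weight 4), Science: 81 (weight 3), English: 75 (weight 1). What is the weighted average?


Numerator = 52×4 + 81×3 + 75×1
= 208 + 243 + 75
= 526
Total weight = 8
Weighted avg = 526/8
= 65.75

65.75


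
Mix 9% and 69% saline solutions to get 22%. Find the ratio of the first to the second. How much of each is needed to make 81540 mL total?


Let x parts of 9% mix with y parts of 69%.
9x + 69y = 22(x + y)
9x + 69y = 22x + 22y
x(9 - 22) = y(22 - 69)
x/y = (69 - 22)/(22 - 9) = 47/13
Simplify: 47:13
Total parts = 60; one part = 81540/60 = 1359.00 mL
9% solution: 47×1359.00 = 63873.00 mL
69% solution: 13×1359.00 = 17667.00 mL
= ratio 47:13; 63873.00 mL and 17667.00 mL

ratio 47:13; 63873.00 mL and 17667.00 mL


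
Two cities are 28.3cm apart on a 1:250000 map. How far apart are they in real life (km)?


Real distance = map distance × scale
= 28.3cm × 250000
= 7075000 cm = 70750.0 m
= 70.750 km

70.750 km


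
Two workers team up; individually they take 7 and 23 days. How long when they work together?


Rate of A = 1/7 per day
Rate of B = 1/23 per day
Combined rate = 1/7 + 1/23 = 30/161 ≈ 0.1863 per day
Days = 1 / combined rate = 161/30
≈ 5.37 days

5.37 days


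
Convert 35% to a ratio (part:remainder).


35% means 35 parts out of 100; remainder = 65
Part : remainder = 35:65
GCD = 5
= 7:13

7:13


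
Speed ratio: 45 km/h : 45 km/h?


Ratio = 45:45
GCD = 45
Simplified = 1:1
Time ratio (same distance) = 1:1
Speed ratio = 1:1

1:1


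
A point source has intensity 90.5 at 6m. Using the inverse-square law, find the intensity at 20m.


I₁d₁² = I₂d₂²
I₂ = I₁ × (d₁/d₂)²
= 90.5 × (6/20)²
= 90.5 × 36/400
= 3258/400
= 8.1450

8.1450


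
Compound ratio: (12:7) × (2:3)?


Compound ratio = (12×2) : (7×3)
= 24:21
GCD = 3
= 8:7

8:7


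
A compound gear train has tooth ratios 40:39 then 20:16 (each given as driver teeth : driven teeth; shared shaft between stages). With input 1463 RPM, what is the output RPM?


Stage 1: RPM_B = RPM_A × t_A/t_B = 1463 × 40/39 = 58520/39 ≈ 1500.51
B and C share a shaft → RPM_C = RPM_B
Stage 2: RPM_D = RPM_C × t_C/t_D = RPM_A × (t_A×t_C)/(t_B×t_D)
Overall ratio = (40×20)/(39×16) = 800/624
RPM_D = 1463 × 800/624 = 1170400/624
≈ 1875.64 RPM

1875.64 RPM


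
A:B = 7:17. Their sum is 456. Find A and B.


Let A = 7k, B = 17k.
7k + 17k = 456
24k = 456 → k = 456/24 = 19
A = 7×19 = 133, B = 17×19 = 323
= A = 133, B = 323

A = 133, B = 323


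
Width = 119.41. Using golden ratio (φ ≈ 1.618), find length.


φ = (1 + √5) / 2 ≈ 1.618
Length = width × φ = 119.41 × 1.618 = 193.20538
≈ 193.21

193.21


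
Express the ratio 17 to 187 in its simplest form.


GCD(17, 187) = 17
17/17 : 187/17
= 1:11

1:11


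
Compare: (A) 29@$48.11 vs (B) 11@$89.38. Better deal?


Deal A: $48.11/29 = $1.6590/unit
Deal B: $89.38/11 = $8.1255/unit
A is cheaper per unit
= Deal A

Deal A


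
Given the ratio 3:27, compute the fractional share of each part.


Total parts = 3 + 27 = 30
First part: 3/30 = 1/10
Second part: 27/30 = 9/10
= 1/10 and 9/10

1/10 and 9/10


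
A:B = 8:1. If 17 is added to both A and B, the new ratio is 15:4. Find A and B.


Let A = 8k, B = 1k.
(8k + 17) / (1k + 17) = 15/4
Cross-multiply: 4(8k + 17) = 15(1k + 17)
32k + 68 = 15k + 255
32k - 15k = 255 - 68
17k = 187
k = 187/17 = 11
A = 8×11 = 88, B = 1×11 = 11
= A = 88, B = 11

A = 88, B = 11


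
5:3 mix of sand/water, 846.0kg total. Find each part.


Total parts = 5 + 3 = 8
sand: 846.0 × 5/8 = 528.8kg
water: 846.0 × 3/8 = 317.3kg
= 528.8kg and 317.3kg

528.8kg and 317.3kg


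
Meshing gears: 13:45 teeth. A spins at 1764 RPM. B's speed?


Gear ratio = 13:45 = 13:45
RPM_B = RPM_A × (teeth_A / teeth_B)
= 1764 × (13/45)
= 509.6 RPM

509.6 RPM


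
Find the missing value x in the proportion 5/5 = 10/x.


Cross multiply: 5 × x = 5 × 10
5x = 50
x = 50 / 5
= 10.00

10.00


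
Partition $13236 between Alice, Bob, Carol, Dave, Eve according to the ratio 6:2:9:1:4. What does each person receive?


Total parts = 6 + 2 + 9 + 1 + 4 = 22
Alice: 13236 × 6/22 = 3609.82
Bob: 13236 × 2/22 = 1203.27
Carol: 13236 × 9/22 = 5414.73
Dave: 13236 × 1/22 = 601.64
Eve: 13236 × 4/22 = 2406.55
= Alice: $3609.82, Bob: $1203.27, Carol: $5414.73, Dave: $601.64, Eve: $2406.55

Alice: $3609.82, Bob: $1203.27, Carol: $5414.73, Dave: $601.64, Eve: $2406.55


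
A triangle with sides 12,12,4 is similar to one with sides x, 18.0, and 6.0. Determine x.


Scale factor = 18.0/12 = 1.5
Missing side = 12 × 1.5
= 18.0

18.0


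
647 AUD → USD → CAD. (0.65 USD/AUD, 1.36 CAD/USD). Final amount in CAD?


Step 1: 647 AUD × 0.65 = 420.55 USD
Step 2: 420.55 USD × 1.36 = 571.95 CAD
Implied rate AUD→CAD = 0.65 × 1.36 = 0.8840
= 571.95 CAD

571.95 CAD


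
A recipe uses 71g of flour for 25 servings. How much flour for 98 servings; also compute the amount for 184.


Direct proportion: y/x = constant
k = 71/25 = 2.8400
y at x=98: k × 98 = 71 × 98 / 25 = 6958/25 = 278.32
y at x=184: k × 184 = 71 × 184 / 25 = 13064/25 = 522.56
= 278.32 and 522.56

278.32 and 522.56


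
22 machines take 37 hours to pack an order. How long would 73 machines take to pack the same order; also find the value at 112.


Inverse proportion: x × y = constant
k = 22 × 37 = 814
At x=73: k/73 = 11.15
At x=112: k/112 = 7.27
= 11.15 and 7.27

11.15 and 7.27


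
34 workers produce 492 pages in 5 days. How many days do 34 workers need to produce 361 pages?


Days ∝ work / workers, so d₂ = d₁ × (m₁/m₂) × (w₂/w₁)
Workers factor (inverse): 34/34 = 1.0000
Work factor (direct): 361/492 ≈ 0.7337
d₂ = 5 × 34/34 × 361/492 = (5 × 34 × 361) / (34 × 492) = 61370/16728
≈ 3.67 days

3.67 days


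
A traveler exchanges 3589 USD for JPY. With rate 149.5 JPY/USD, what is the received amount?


Amount × rate = 3589 × 149.5
= 536555.50 JPY

536555.50 JPY


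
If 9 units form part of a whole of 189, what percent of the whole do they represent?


Percentage = (part / whole) × 100
= (9 / 189) × 100
≈ 4.76%

4.76%


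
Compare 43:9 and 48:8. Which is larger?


43/9 = 4.7778
48/8 = 6.0000
4.7778 < 6.0000, so 43:9 is less
= 48:8

48:8


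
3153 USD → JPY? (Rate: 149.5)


Amount × rate = 3153 × 149.5
= 471373.50 JPY

471373.50 JPY


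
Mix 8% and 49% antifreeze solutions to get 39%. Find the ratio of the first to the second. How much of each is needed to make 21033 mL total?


Let x parts of 8% mix with y parts of 49%.
8x + 49y = 39(x + y)
8x + 49y = 39x + 39y
x(8 - 39) = y(39 - 49)
x/y = (49 - 39)/(39 - 8) = 10/31
Simplify: 10:31
Total parts = 41; one part = 21033/41 = 513.00 mL
8% solution: 10×513.00 = 5130.00 mL
49% solution: 31×513.00 = 15903.00 mL
= ratio 10:31; 5130.00 mL and 15903.00 mL

ratio 10:31; 5130.00 mL and 15903.00 mL


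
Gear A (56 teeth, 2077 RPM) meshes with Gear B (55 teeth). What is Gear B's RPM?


Gear ratio = 56:55 = 56:55
RPM_B = RPM_A × (teeth_A / teeth_B)
= 2077 × (56/55)
= 2114.8 RPM

2114.8 RPM


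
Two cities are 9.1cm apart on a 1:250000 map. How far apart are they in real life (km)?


Real distance = map distance × scale
= 9.1cm × 250000
= 2275000 cm = 22750.0 m
= 22.750 km

22.750 km


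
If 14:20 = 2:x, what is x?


Cross multiply: 14 × x = 20 × 2
14x = 40
x = 40 / 14
= 2.86

2.86


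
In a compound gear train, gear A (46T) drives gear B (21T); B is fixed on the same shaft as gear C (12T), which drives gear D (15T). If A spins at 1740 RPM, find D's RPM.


Stage 1: RPM_B = RPM_A × t_A/t_B = 1740 × 46/21 = 80040/21 ≈ 3811.43
B and C share a shaft → RPM_C = RPM_B
Stage 2: RPM_D = RPM_C × t_C/t_D = RPM_A × (t_A×t_C)/(t_B×t_D)
Overall ratio = (46×12)/(21×15) = 552/315
RPM_D = 1740 × 552/315 = 960480/315
≈ 3049.14 RPM

3049.14 RPM


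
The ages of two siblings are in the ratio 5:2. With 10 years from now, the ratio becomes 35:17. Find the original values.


Let A = 5k, B = 2k.
(5k + 10) / (2k + 10) = 35/17
Cross-multiply: 17(5k + 10) = 35(2k + 10)
85k + 170 = 70k + 350
85k - 70k = 350 - 170
15k = 180
k = 180/15 = 12
A = 5×12 = 60, B = 2×12 = 24
= A = 60, B = 24

A = 60, B = 24


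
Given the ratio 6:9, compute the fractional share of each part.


Total parts = 6 + 9 = 15
First part: 6/15 = 2/5
Second part: 9/15 = 3/5
= 2/5 and 3/5

2/5 and 3/5


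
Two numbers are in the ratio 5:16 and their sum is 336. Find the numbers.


Let A = 5k, B = 16k.
5k + 16k = 336
21k = 336 → k = 336/21 = 16
A = 5×16 = 80, B = 16×16 = 256
= A = 80, B = 256

A = 80, B = 256


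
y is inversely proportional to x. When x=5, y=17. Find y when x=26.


Inverse proportion: x × y = constant
k = 5 × 17 = 85
y₂ = k / 26 = 85 / 26
= 3.27

3.27
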